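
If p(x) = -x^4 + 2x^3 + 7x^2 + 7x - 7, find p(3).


Using direct substitution:
  -1 * (3)^4 = -81
  2 * (3)^3 = 54
  7 * (3)^2 = 63
  7 * (3)^1 = 21
  constant: -7
Sum = -81 + 54 + 63 + 21 - 7 = 50


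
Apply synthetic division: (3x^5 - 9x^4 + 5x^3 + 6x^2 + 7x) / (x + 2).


Synthetic division with c = -2. Coefficients: 3, -9, 5, 6, 7, 0
Bring down 3.
  3 * -2 = -6; -6 - 9 = -15
  -15 * -2 = 30; 30 + 5 = 35
  35 * -2 = -70; -70 + 6 = -64
  -64 * -2 = 128; 128 + 7 = 135
  135 * -2 = -270; -270 + 0 = -270
Quotient: 3x^4 - 15x^3 + 35x^2 - 64x + 135, Remainder: -270


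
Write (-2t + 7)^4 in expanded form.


Expand (-2t + 7)^4 by repeated multiplication:
  (-2t + 7)^2 = 4t^2 - 28t + 49
  (-2t + 7)^3 = -8t^3 + 84t^2 - 294t + 343
= 16t^4 - 224t^3 + 1176t^2 - 2744t + 2401


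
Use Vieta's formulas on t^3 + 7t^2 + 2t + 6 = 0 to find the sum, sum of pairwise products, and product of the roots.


Monic cubic t^3+bt^2+ct+d=0: sum=-b, pairwise sum=c, product=-d.
b=7, c=2, d=6
r1+r2+r3 = -7
r1r2+r1r3+r2r3 = 2
r1r2r3 = -6


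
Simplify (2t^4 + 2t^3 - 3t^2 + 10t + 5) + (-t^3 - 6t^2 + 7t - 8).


Align terms by degree and add:
  2t^4 + 2t^3 - 3t^2 + 10t + 5
  -t^3 - 6t^2 + 7t - 8
= 2t^4 + t^3 - 9t^2 + 17t - 3


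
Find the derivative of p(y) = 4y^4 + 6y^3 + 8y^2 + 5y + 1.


Apply the power rule term by term:
  d/dy(4y^4) = 16y^3
  d/dy(6y^3) = 18y^2
  d/dy(8y^2) = 16y
  d/dy(5y) = 5
  d/dy(1) = 0
p'(y) = 16y^3 + 18y^2 + 16y + 5


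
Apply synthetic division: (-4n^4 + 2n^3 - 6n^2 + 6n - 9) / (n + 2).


Synthetic division with c = -2. Coefficients: -4, 2, -6, 6, -9
Bring down -4.
  -4 * -2 = 8; 8 + 2 = 10
  10 * -2 = -20; -20 - 6 = -26
  -26 * -2 = 52; 52 + 6 = 58
  58 * -2 = -116; -116 - 9 = -125
Quotient: -4n^3 + 10n^2 - 26n + 58, Remainder: -125


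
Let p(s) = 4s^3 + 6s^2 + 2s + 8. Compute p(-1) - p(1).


p(-1) = 8
p(1) = 20
p(-1) - p(1) = 8 - 20 = -12


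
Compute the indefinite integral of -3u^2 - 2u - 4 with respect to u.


Reverse power rule on each term:
  ∫ -3u^2 du = -u^3
  ∫ -2u du = -u^2
  ∫ -4 du = -4u
F(u) = -u^3 - u^2 - 4u + C


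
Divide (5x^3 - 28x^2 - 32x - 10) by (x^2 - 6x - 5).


(5x^3 - 28x^2 - 32x - 10) / (x^2 - 6x - 5)
Step 1: 5x * (x^2 - 6x - 5) = 5x^3 - 30x^2 - 25x; subtract.
Step 2: 2 * (x^2 - 6x - 5) = 2x^2 - 12x - 10; subtract.
Quotient: 5x + 2, Remainder: 5x


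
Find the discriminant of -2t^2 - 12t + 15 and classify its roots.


D = b^2 - 4ac = (-12)^2 - 4(-2)(15) = 144 + 120 = 264
Since D > 0: two distinct irrational roots


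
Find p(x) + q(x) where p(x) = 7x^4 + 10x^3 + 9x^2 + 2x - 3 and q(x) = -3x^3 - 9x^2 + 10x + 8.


Align terms by degree and add:
  7x^4 + 10x^3 + 9x^2 + 2x - 3
  -3x^3 - 9x^2 + 10x + 8
= 7x^4 + 7x^3 + 12x + 5


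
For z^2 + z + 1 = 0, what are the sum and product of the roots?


For az^2+bz+c=0: sum = -b/a, product = c/a.
a=1, b=1, c=1
Sum = -(1)/1 = -1
Product = (1)/1 = 1


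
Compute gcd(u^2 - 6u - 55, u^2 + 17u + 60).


Factor each:
  u^2 - 6u - 55 = (u + 5)(u - 11)
  u^2 + 17u + 60 = (u + 5)(u + 12)
Common monic factor: u + 5


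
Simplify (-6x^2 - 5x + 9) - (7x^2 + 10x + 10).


Distribute the minus sign:
  (-6x^2 - 5x + 9)
- (7x^2 + 10x + 10)
Negate second polynomial: -7x^2 - 10x - 10
Add: -13x^2 - 15x - 1


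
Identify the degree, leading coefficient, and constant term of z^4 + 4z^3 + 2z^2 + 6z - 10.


Highest power of z is 4, with coefficient 1. Constant term is -10.
Degree = 4, leading coefficient = 1, constant term = -10


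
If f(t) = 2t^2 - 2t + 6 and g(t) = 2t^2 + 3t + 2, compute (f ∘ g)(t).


Substitute g(t) into f:
f(g(t)) = 2*(2t^2 + 3t + 2)^2 + (-2)*(2t^2 + 3t + 2) + 6
(2t^2 + 3t + 2)^2 = 4t^4 + 12t^3 + 17t^2 + 12t + 4
Expand and combine: 8t^4 + 24t^3 + 30t^2 + 18t + 10


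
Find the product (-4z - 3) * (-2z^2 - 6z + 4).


Distribute each term of the first polynomial:
  (-4z)(-2z^2 - 6z + 4) = 8z^3 + 24z^2 - 16z
  (-3)(-2z^2 - 6z + 4) = 6z^2 + 18z - 12
Sum: 8z^3 + 30z^2 + 2z - 12


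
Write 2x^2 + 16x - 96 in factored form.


Roots satisfy r1 + r2 = -b/a = -8 and r1*r2 = c/a = -48.
So r1 = 4, r2 = -12.
2x^2 + 16x - 96 = 2(x - r1)(x - r2) = 2(x - 4)(x + 12)


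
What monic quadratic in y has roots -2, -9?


p(y) = (y + 2)(y + 9)
Expand: y^2 + 11y + 18


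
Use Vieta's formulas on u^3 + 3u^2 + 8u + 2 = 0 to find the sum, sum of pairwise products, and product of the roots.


Monic cubic u^3+bu^2+cu+d=0: sum=-b, pairwise sum=c, product=-d.
b=3, c=8, d=2
r1+r2+r3 = -3
r1r2+r1r3+r2r3 = 8
r1r2r3 = -2


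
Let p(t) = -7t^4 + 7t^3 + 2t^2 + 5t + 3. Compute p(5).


Using direct substitution:
  -7 * (5)^4 = -4375
  7 * (5)^3 = 875
  2 * (5)^2 = 50
  5 * (5)^1 = 25
  constant: 3
Sum = -4375 + 875 + 50 + 25 + 3 = -3422


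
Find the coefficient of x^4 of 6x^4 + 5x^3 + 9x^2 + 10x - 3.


Read off the coefficient of x^4: 6


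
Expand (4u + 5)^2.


Expand (4u + 5)^2 by repeated multiplication:
= 16u^2 + 40u + 25


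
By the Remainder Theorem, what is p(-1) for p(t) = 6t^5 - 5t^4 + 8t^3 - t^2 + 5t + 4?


By the Remainder Theorem, the remainder equals p(-1):
  6*(-1)^5 = -6
  -5*(-1)^4 = -5
  8*(-1)^3 = -8
  -1*(-1)^2 = -1
  5*(-1)^1 = -5
  constant: 4
Sum: -6 - 5 - 8 - 1 - 5 + 4 = -21


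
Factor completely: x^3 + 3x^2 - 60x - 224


Try integer roots (divisors of -224). x=-4: p(-4)=0.
Divide out (x + 4): quotient is x^2 - x - 56.
Factor the quadratic: (x - 8)(x + 7)
Result: (x + 4)(x - 8)(x + 7)


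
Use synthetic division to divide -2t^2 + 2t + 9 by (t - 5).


Synthetic division with c = 5. Coefficients: -2, 2, 9
Bring down -2.
  -2 * 5 = -10; -10 + 2 = -8
  -8 * 5 = -40; -40 + 9 = -31
Quotient: -2t - 8, Remainder: -31


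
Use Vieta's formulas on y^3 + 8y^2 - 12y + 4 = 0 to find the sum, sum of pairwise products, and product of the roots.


Monic cubic y^3+by^2+cy+d=0: sum=-b, pairwise sum=c, product=-d.
b=8, c=-12, d=4
r1+r2+r3 = -8
r1r2+r1r3+r2r3 = -12
r1r2r3 = -4


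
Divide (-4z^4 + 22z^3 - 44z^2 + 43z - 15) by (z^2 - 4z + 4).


(-4z^4 + 22z^3 - 44z^2 + 43z - 15) / (z^2 - 4z + 4)
Step 1: -4z^2 * (z^2 - 4z + 4) = -4z^4 + 16z^3 - 16z^2; subtract.
Step 2: 6z * (z^2 - 4z + 4) = 6z^3 - 24z^2 + 24z; subtract.
Step 3: -4 * (z^2 - 4z + 4) = -4z^2 + 16z - 16; subtract.
Quotient: -4z^2 + 6z - 4, Remainder: 3z + 1


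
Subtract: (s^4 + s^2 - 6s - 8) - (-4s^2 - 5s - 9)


Distribute the minus sign:
  (s^4 + s^2 - 6s - 8)
- (-4s^2 - 5s - 9)
Negate second polynomial: 4s^2 + 5s + 9
Add: s^4 + 5s^2 - s + 1


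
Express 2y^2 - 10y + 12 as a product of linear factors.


Roots satisfy r1 + r2 = -b/a = 5 and r1*r2 = c/a = 6.
So r1 = 3, r2 = 2.
2y^2 - 10y + 12 = 2(y - r1)(y - r2) = 2(y - 3)(y - 2)


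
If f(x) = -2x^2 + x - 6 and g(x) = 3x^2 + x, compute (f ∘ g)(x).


Substitute g(x) into f:
f(g(x)) = -2*(3x^2 + x)^2 + 1*(3x^2 + x) + (-6)
(3x^2 + x)^2 = 9x^4 + 6x^3 + x^2
Expand and combine: -18x^4 - 12x^3 + x^2 + x - 6


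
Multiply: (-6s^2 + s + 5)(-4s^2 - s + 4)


Distribute each term of the first polynomial:
  (-6s^2)(-4s^2 - s + 4) = 24s^4 + 6s^3 - 24s^2
  (s)(-4s^2 - s + 4) = -4s^3 - s^2 + 4s
  (5)(-4s^2 - s + 4) = -20s^2 - 5s + 20
Sum: 24s^4 + 2s^3 - 45s^2 - s + 20


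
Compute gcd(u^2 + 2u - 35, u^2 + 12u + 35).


Factor each:
  u^2 + 2u - 35 = (u + 7)(u - 5)
  u^2 + 12u + 35 = (u + 7)(u + 5)
Common monic factor: u + 7


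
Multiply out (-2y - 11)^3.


Expand (-2y - 11)^3 by repeated multiplication:
  (-2y - 11)^2 = 4y^2 + 44y + 121
= -8y^3 - 132y^2 - 726y - 1331


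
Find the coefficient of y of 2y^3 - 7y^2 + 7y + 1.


Read off the coefficient of y: 7


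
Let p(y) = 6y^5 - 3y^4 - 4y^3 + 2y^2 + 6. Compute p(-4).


Using direct substitution:
  6 * (-4)^5 = -6144
  -3 * (-4)^4 = -768
  -4 * (-4)^3 = 256
  2 * (-4)^2 = 32
  0 * (-4)^1 = 0
  constant: 6
Sum = -6144 - 768 + 256 + 32 + 0 + 6 = -6618


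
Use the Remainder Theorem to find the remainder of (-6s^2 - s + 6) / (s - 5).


By the Remainder Theorem, the remainder equals p(5):
  -6*(5)^2 = -150
  -1*(5)^1 = -5
  constant: 6
Sum: -150 - 5 + 6 = -149


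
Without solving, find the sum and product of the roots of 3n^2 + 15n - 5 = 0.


For an^2+bn+c=0: sum = -b/a, product = c/a.
a=3, b=15, c=-5
Sum = -(15)/3 = -5
Product = (-5)/3 = -5/3


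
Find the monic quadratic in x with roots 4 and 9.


p(x) = (x - 4)(x - 9)
Expand: x^2 - 13x + 36


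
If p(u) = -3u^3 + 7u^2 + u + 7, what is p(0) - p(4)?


p(0) = 7
p(4) = -69
p(0) - p(4) = 7 + 69 = 76


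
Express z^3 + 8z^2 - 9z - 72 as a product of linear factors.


Try integer roots (divisors of -72). z=3: p(3)=0.
Divide out (z - 3): quotient is z^2 + 11z + 24.
Factor the quadratic: (z + 8)(z + 3)
Result: (z - 3)(z + 8)(z + 3)


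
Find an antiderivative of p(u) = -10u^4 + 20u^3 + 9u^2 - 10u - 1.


Reverse power rule on each term:
  ∫ -10u^4 du = -2u^5
  ∫ 20u^3 du = 5u^4
  ∫ 9u^2 du = 3u^3
  ∫ -10u du = -5u^2
  ∫ -1 du = -u
F(u) = -2u^5 + 5u^4 + 3u^3 - 5u^2 - u + C


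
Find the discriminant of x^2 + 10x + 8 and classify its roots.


D = b^2 - 4ac = (10)^2 - 4(1)(8) = 100 - 32 = 68
Since D > 0: two distinct irrational roots


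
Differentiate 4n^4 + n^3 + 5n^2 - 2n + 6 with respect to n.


Apply the power rule term by term:
  d/dn(4n^4) = 16n^3
  d/dn(n^3) = 3n^2
  d/dn(5n^2) = 10n
  d/dn(-2n) = -2
  d/dn(6) = 0
p'(n) = 16n^3 + 3n^2 + 10n - 2


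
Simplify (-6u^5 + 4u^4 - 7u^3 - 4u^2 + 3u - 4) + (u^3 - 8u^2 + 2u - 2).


Align terms by degree and add:
  -6u^5 + 4u^4 - 7u^3 - 4u^2 + 3u - 4
+ u^3 - 8u^2 + 2u - 2
= -6u^5 + 4u^4 - 6u^3 - 12u^2 + 5u - 6


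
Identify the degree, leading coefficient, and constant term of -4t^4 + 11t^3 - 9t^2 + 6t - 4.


Highest power of t is 4, with coefficient -4. Constant term is -4.
Degree = 4, leading coefficient = -4, constant term = -4


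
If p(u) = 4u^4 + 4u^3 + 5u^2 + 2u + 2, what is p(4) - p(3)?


p(4) = 1370
p(3) = 485
p(4) - p(3) = 1370 - 485 = 885


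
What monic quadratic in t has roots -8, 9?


p(t) = (t + 8)(t - 9)
Expand: t^2 - t - 72


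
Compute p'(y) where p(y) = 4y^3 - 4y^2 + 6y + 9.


Apply the power rule term by term:
  d/dy(4y^3) = 12y^2
  d/dy(-4y^2) = -8y
  d/dy(6y) = 6
  d/dy(9) = 0
p'(y) = 12y^2 - 8y + 6


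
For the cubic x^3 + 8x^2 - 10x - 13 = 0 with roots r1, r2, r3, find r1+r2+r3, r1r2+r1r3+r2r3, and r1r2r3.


Monic cubic x^3+bx^2+cx+d=0: sum=-b, pairwise sum=c, product=-d.
b=8, c=-10, d=-13
r1+r2+r3 = -8
r1r2+r1r3+r2r3 = -10
r1r2r3 = 13


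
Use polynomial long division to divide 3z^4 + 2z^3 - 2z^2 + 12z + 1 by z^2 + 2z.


(3z^4 + 2z^3 - 2z^2 + 12z + 1) / (z^2 + 2z)
Step 1: 3z^2 * (z^2 + 2z) = 3z^4 + 6z^3; subtract.
Step 2: -4z * (z^2 + 2z) = -4z^3 - 8z^2; subtract.
Step 3: 6 * (z^2 + 2z) = 6z^2 + 12z; subtract.
Quotient: 3z^2 - 4z + 6, Remainder: 1


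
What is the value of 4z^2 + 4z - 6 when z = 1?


Using direct substitution:
  4 * (1)^2 = 4
  4 * (1)^1 = 4
  constant: -6
Sum = 4 + 4 - 6 = 2


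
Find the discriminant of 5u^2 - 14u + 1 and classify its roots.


D = b^2 - 4ac = (-14)^2 - 4(5)(1) = 196 - 20 = 176
Since D > 0: two distinct irrational roots


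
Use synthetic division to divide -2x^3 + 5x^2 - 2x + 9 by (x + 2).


Synthetic division with c = -2. Coefficients: -2, 5, -2, 9
Bring down -2.
  -2 * -2 = 4; 4 + 5 = 9
  9 * -2 = -18; -18 - 2 = -20
  -20 * -2 = 40; 40 + 9 = 49
Quotient: -2x^2 + 9x - 20, Remainder: 49


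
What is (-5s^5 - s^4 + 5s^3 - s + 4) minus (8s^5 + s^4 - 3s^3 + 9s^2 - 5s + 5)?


Distribute the minus sign:
  (-5s^5 - s^4 + 5s^3 - s + 4)
- (8s^5 + s^4 - 3s^3 + 9s^2 - 5s + 5)
Negate second polynomial: -8s^5 - s^4 + 3s^3 - 9s^2 + 5s - 5
Add: -13s^5 - 2s^4 + 8s^3 - 9s^2 + 4s - 1


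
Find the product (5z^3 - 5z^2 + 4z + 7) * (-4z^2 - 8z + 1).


Distribute each term of the first polynomial:
  (5z^3)(-4z^2 - 8z + 1) = -20z^5 - 40z^4 + 5z^3
  (-5z^2)(-4z^2 - 8z + 1) = 20z^4 + 40z^3 - 5z^2
  (4z)(-4z^2 - 8z + 1) = -16z^3 - 32z^2 + 4z
  (7)(-4z^2 - 8z + 1) = -28z^2 - 56z + 7
Sum: -20z^5 - 20z^4 + 29z^3 - 65z^2 - 52z + 7


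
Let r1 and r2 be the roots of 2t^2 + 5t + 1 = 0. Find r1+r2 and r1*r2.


For at^2+bt+c=0: sum = -b/a, product = c/a.
a=2, b=5, c=1
Sum = -(5)/2 = -5/2
Product = (1)/2 = 1/2


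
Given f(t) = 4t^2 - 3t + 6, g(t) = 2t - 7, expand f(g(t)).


Substitute g(t) into f:
f(g(t)) = 4*(2t - 7)^2 + (-3)*(2t - 7) + 6
(2t - 7)^2 = 4t^2 - 28t + 49
Expand and combine: 16t^2 - 118t + 223


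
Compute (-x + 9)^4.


Expand (-x + 9)^4 by repeated multiplication:
  (-x + 9)^2 = x^2 - 18x + 81
  (-x + 9)^3 = -x^3 + 27x^2 - 243x + 729
= x^4 - 36x^3 + 486x^2 - 2916x + 6561


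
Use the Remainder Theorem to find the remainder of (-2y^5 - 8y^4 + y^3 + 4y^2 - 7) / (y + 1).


By the Remainder Theorem, the remainder equals p(-1):
  -2*(-1)^5 = 2
  -8*(-1)^4 = -8
  1*(-1)^3 = -1
  4*(-1)^2 = 4
  0*(-1)^1 = 0
  constant: -7
Sum: 2 - 8 - 1 + 4 + 0 - 7 = -10


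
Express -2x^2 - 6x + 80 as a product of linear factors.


Roots satisfy r1 + r2 = -b/a = -3 and r1*r2 = c/a = -40.
So r1 = -8, r2 = 5.
-2x^2 - 6x + 80 = -2(x - r1)(x - r2) = -2(x + 8)(x - 5)


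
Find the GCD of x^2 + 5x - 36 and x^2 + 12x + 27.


Factor each:
  x^2 + 5x - 36 = (x + 9)(x - 4)
  x^2 + 12x + 27 = (x + 9)(x + 3)
Common monic factor: x + 9


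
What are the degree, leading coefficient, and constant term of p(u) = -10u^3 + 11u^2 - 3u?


Highest power of u is 3, with coefficient -10. Constant term is 0.
Degree = 3, leading coefficient = -10, constant term = 0


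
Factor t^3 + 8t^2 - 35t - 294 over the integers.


Try integer roots (divisors of -294). t=-7: p(-7)=0.
Divide out (t + 7): quotient is t^2 + t - 42.
Factor the quadratic: (t - 6)(t + 7)
Result: (t + 7)(t - 6)(t + 7)


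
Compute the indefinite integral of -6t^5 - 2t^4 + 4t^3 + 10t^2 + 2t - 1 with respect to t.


Reverse power rule on each term:
  ∫ -6t^5 dt = -t^6
  ∫ -2t^4 dt = -(2/5)t^5
  ∫ 4t^3 dt = t^4
  ∫ 10t^2 dt = (10/3)t^3
  ∫ 2t dt = t^2
  ∫ -1 dt = -t
F(t) = -t^6 - (2/5)t^5 + t^4 + (10/3)t^3 + t^2 - t + C


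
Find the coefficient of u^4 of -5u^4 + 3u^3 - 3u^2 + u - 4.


Read off the coefficient of u^4: -5


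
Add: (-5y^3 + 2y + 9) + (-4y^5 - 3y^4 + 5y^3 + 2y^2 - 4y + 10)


Align terms by degree and add:
  -5y^3 + 2y + 9
  -4y^5 - 3y^4 + 5y^3 + 2y^2 - 4y + 10
= -4y^5 - 3y^4 + 2y^2 - 2y + 19


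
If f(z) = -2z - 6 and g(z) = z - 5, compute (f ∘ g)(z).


Substitute g(z) into f:
f(g(z)) = -2*(z - 5) + (-6)
Expand and combine: -2z + 4


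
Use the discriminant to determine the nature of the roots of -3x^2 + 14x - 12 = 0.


D = b^2 - 4ac = (14)^2 - 4(-3)(-12) = 196 - 144 = 52
Since D > 0: two distinct irrational roots


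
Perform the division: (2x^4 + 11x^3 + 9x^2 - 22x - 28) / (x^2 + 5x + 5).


(2x^4 + 11x^3 + 9x^2 - 22x - 28) / (x^2 + 5x + 5)
Step 1: 2x^2 * (x^2 + 5x + 5) = 2x^4 + 10x^3 + 10x^2; subtract.
Step 2: x * (x^2 + 5x + 5) = x^3 + 5x^2 + 5x; subtract.
Step 3: -6 * (x^2 + 5x + 5) = -6x^2 - 30x - 30; subtract.
Quotient: 2x^2 + x - 6, Remainder: 3x + 2


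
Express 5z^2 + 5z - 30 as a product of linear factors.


Roots satisfy r1 + r2 = -b/a = -1 and r1*r2 = c/a = -6.
So r1 = 2, r2 = -3.
5z^2 + 5z - 30 = 5(z - r1)(z - r2) = 5(z - 2)(z + 3)


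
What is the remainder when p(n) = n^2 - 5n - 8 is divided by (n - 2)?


By the Remainder Theorem, the remainder equals p(2):
  1*(2)^2 = 4
  -5*(2)^1 = -10
  constant: -8
Sum: 4 - 10 - 8 = -14


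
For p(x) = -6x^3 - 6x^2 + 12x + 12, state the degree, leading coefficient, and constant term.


Highest power of x is 3, with coefficient -6. Constant term is 12.
Degree = 3, leading coefficient = -6, constant term = 12


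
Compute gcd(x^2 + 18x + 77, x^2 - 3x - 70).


Factor each:
  x^2 + 18x + 77 = (x + 7)(x + 11)
  x^2 - 3x - 70 = (x + 7)(x - 10)
Common monic factor: x + 7


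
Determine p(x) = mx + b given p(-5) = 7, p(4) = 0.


p(x) = mx + b. Using p(-5)=7, p(4)=0:
m = (7)/(-5 - 4) = 7/-9 = -7/9
b = 7 - m*(-5) = 7 - 35/9 = 28/9
p(x) = -(7/9)x + (28/9)


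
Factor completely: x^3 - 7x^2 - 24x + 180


Try integer roots (divisors of 180). x=-5: p(-5)=0.
Divide out (x + 5): quotient is x^2 - 12x + 36.
Factor the quadratic: (x - 6)(x - 6)
Result: (x + 5)(x - 6)(x - 6)


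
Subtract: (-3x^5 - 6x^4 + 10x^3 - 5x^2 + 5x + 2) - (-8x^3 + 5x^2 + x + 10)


Distribute the minus sign:
  (-3x^5 - 6x^4 + 10x^3 - 5x^2 + 5x + 2)
- (-8x^3 + 5x^2 + x + 10)
Negate second polynomial: 8x^3 - 5x^2 - x - 10
Add: -3x^5 - 6x^4 + 18x^3 - 10x^2 + 4x - 8


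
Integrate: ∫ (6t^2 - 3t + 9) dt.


Reverse power rule on each term:
  ∫ 6t^2 dt = 2t^3
  ∫ -3t dt = -(3/2)t^2
  ∫ 9 dt = 9t
F(t) = 2t^3 - (3/2)t^2 + 9t + C


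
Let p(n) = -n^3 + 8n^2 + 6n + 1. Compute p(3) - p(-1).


p(3) = 64
p(-1) = 4
p(3) - p(-1) = 64 - 4 = 60


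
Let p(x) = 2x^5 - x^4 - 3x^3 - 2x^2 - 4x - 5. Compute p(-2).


Using direct substitution:
  2 * (-2)^5 = -64
  -1 * (-2)^4 = -16
  -3 * (-2)^3 = 24
  -2 * (-2)^2 = -8
  -4 * (-2)^1 = 8
  constant: -5
Sum = -64 - 16 + 24 - 8 + 8 - 5 = -61


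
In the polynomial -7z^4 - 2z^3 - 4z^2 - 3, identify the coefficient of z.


Read off the coefficient of z: 0


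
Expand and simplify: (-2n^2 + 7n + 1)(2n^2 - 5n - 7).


Distribute each term of the first polynomial:
  (-2n^2)(2n^2 - 5n - 7) = -4n^4 + 10n^3 + 14n^2
  (7n)(2n^2 - 5n - 7) = 14n^3 - 35n^2 - 49n
  (1)(2n^2 - 5n - 7) = 2n^2 - 5n - 7
Sum: -4n^4 + 24n^3 - 19n^2 - 54n - 7


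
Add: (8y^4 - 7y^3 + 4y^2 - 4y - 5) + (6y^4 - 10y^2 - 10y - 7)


Align terms by degree and add:
  8y^4 - 7y^3 + 4y^2 - 4y - 5
+ 6y^4 - 10y^2 - 10y - 7
= 14y^4 - 7y^3 - 6y^2 - 14y - 12


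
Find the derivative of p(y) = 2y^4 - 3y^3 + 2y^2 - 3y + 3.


Apply the power rule term by term:
  d/dy(2y^4) = 8y^3
  d/dy(-3y^3) = -9y^2
  d/dy(2y^2) = 4y
  d/dy(-3y) = -3
  d/dy(3) = 0
p'(y) = 8y^3 - 9y^2 + 4y - 3


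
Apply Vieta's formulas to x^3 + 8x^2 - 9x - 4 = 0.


Monic cubic x^3+bx^2+cx+d=0: sum=-b, pairwise sum=c, product=-d.
b=8, c=-9, d=-4
r1+r2+r3 = -8
r1r2+r1r3+r2r3 = -9
r1r2r3 = 4


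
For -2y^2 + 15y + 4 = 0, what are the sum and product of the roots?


For ay^2+by+c=0: sum = -b/a, product = c/a.
a=-2, b=15, c=4
Sum = -(15)/-2 = 15/2
Product = (4)/-2 = -2


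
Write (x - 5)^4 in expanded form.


Expand (x - 5)^4 by repeated multiplication:
  (x - 5)^2 = x^2 - 10x + 25
  (x - 5)^3 = x^3 - 15x^2 + 75x - 125
= x^4 - 20x^3 + 150x^2 - 500x + 625


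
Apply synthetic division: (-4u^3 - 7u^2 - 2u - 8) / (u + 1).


Synthetic division with c = -1. Coefficients: -4, -7, -2, -8
Bring down -4.
  -4 * -1 = 4; 4 - 7 = -3
  -3 * -1 = 3; 3 - 2 = 1
  1 * -1 = -1; -1 - 8 = -9
Quotient: -4u^2 - 3u + 1, Remainder: -9


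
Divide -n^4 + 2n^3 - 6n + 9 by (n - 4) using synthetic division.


Synthetic division with c = 4. Coefficients: -1, 2, 0, -6, 9
Bring down -1.
  -1 * 4 = -4; -4 + 2 = -2
  -2 * 4 = -8; -8 + 0 = -8
  -8 * 4 = -32; -32 - 6 = -38
  -38 * 4 = -152; -152 + 9 = -143
Quotient: -n^3 - 2n^2 - 8n - 38, Remainder: -143


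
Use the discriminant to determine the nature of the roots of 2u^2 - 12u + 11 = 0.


D = b^2 - 4ac = (-12)^2 - 4(2)(11) = 144 - 88 = 56
Since D > 0: two distinct irrational roots


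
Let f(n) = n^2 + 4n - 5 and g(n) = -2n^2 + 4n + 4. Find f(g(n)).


Substitute g(n) into f:
f(g(n)) = 1*(-2n^2 + 4n + 4)^2 + 4*(-2n^2 + 4n + 4) + (-5)
(-2n^2 + 4n + 4)^2 = 4n^4 - 16n^3 + 32n + 16
Expand and combine: 4n^4 - 16n^3 - 8n^2 + 48n + 27


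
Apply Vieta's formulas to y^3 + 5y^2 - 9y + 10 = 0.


Monic cubic y^3+by^2+cy+d=0: sum=-b, pairwise sum=c, product=-d.
b=5, c=-9, d=10
r1+r2+r3 = -5
r1r2+r1r3+r2r3 = -9
r1r2r3 = -10


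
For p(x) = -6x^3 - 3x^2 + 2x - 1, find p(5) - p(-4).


p(5) = -816
p(-4) = 327
p(5) - p(-4) = -816 - 327 = -1143


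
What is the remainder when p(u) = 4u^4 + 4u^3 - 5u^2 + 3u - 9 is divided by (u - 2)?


By the Remainder Theorem, the remainder equals p(2):
  4*(2)^4 = 64
  4*(2)^3 = 32
  -5*(2)^2 = -20
  3*(2)^1 = 6
  constant: -9
Sum: 64 + 32 - 20 + 6 - 9 = 73


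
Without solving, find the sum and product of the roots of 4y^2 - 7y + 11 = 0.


For ay^2+by+c=0: sum = -b/a, product = c/a.
a=4, b=-7, c=11
Sum = -(-7)/4 = 7/4
Product = (11)/4 = 11/4


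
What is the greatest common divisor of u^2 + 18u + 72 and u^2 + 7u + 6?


Factor each:
  u^2 + 18u + 72 = (u + 6)(u + 12)
  u^2 + 7u + 6 = (u + 6)(u + 1)
Common monic factor: u + 6


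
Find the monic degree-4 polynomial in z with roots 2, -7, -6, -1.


p(z) = (z - 2)(z + 7)(z + 6)(z + 1)
Expand: z^4 + 12z^3 + 27z^2 - 68z - 84


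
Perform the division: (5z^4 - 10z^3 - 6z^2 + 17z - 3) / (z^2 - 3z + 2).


(5z^4 - 10z^3 - 6z^2 + 17z - 3) / (z^2 - 3z + 2)
Step 1: 5z^2 * (z^2 - 3z + 2) = 5z^4 - 15z^3 + 10z^2; subtract.
Step 2: 5z * (z^2 - 3z + 2) = 5z^3 - 15z^2 + 10z; subtract.
Step 3: -1 * (z^2 - 3z + 2) = -z^2 + 3z - 2; subtract.
Quotient: 5z^2 + 5z - 1, Remainder: 4z - 1


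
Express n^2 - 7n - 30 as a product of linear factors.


Roots satisfy r1 + r2 = -b/a = 7 and r1*r2 = c/a = -30.
So r1 = -3, r2 = 10.
n^2 - 7n - 30 = (n - r1)(n - r2) = (n + 3)(n - 10)


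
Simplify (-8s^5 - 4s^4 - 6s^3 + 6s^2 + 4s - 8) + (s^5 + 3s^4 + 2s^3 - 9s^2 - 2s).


Align terms by degree and add:
  -8s^5 - 4s^4 - 6s^3 + 6s^2 + 4s - 8
+ s^5 + 3s^4 + 2s^3 - 9s^2 - 2s
= -7s^5 - s^4 - 4s^3 - 3s^2 + 2s - 8


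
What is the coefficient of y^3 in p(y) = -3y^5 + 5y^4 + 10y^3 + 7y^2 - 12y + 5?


Read off the coefficient of y^3: 10


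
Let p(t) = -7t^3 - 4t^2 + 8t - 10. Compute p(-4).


Using direct substitution:
  -7 * (-4)^3 = 448
  -4 * (-4)^2 = -64
  8 * (-4)^1 = -32
  constant: -10
Sum = 448 - 64 - 32 - 10 = 342


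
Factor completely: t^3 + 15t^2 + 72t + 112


Try integer roots (divisors of 112). t=-4: p(-4)=0.
Divide out (t + 4): quotient is t^2 + 11t + 28.
Factor the quadratic: (t + 7)(t + 4)
Result: (t + 4)(t + 7)(t + 4)


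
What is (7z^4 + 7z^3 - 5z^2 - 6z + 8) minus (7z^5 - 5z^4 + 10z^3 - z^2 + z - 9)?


Distribute the minus sign:
  (7z^4 + 7z^3 - 5z^2 - 6z + 8)
- (7z^5 - 5z^4 + 10z^3 - z^2 + z - 9)
Negate second polynomial: -7z^5 + 5z^4 - 10z^3 + z^2 - z + 9
Add: -7z^5 + 12z^4 - 3z^3 - 4z^2 - 7z + 17


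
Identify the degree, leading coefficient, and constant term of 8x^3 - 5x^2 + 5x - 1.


Highest power of x is 3, with coefficient 8. Constant term is -1.
Degree = 3, leading coefficient = 8, constant term = -1


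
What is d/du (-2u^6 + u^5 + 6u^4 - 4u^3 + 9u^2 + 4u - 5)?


Apply the power rule term by term:
  d/du(-2u^6) = -12u^5
  d/du(u^5) = 5u^4
  d/du(6u^4) = 24u^3
  d/du(-4u^3) = -12u^2
  d/du(9u^2) = 18u
  d/du(4u) = 4
  d/du(-5) = 0
p'(u) = -12u^5 + 5u^4 + 24u^3 - 12u^2 + 18u + 4


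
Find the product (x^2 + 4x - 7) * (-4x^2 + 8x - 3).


Distribute each term of the first polynomial:
  (x^2)(-4x^2 + 8x - 3) = -4x^4 + 8x^3 - 3x^2
  (4x)(-4x^2 + 8x - 3) = -16x^3 + 32x^2 - 12x
  (-7)(-4x^2 + 8x - 3) = 28x^2 - 56x + 21
Sum: -4x^4 - 8x^3 + 57x^2 - 68x + 21


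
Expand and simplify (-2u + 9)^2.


Expand (-2u + 9)^2 by repeated multiplication:
= 4u^2 - 36u + 81


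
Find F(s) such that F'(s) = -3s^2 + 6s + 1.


Reverse power rule on each term:
  ∫ -3s^2 ds = -s^3
  ∫ 6s ds = 3s^2
  ∫ 1 ds = s
F(s) = -s^3 + 3s^2 + s + C


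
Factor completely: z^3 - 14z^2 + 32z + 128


Try integer roots (divisors of 128). z=8: p(8)=0.
Divide out (z - 8): quotient is z^2 - 6z - 16.
Factor the quadratic: (z - 8)(z + 2)
Result: (z - 8)(z - 8)(z + 2)


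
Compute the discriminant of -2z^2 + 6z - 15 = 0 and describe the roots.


D = b^2 - 4ac = (6)^2 - 4(-2)(-15) = 36 - 120 = -84
Since D < 0: two complex conjugate roots (no real roots)


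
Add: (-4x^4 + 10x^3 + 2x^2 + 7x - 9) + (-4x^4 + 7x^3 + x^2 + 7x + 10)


Align terms by degree and add:
  -4x^4 + 10x^3 + 2x^2 + 7x - 9
  -4x^4 + 7x^3 + x^2 + 7x + 10
= -8x^4 + 17x^3 + 3x^2 + 14x + 1


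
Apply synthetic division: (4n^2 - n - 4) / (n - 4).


Synthetic division with c = 4. Coefficients: 4, -1, -4
Bring down 4.
  4 * 4 = 16; 16 - 1 = 15
  15 * 4 = 60; 60 - 4 = 56
Quotient: 4n + 15, Remainder: 56


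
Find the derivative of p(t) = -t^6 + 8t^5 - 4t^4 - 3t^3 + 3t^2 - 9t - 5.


Apply the power rule term by term:
  d/dt(-t^6) = -6t^5
  d/dt(8t^5) = 40t^4
  d/dt(-4t^4) = -16t^3
  d/dt(-3t^3) = -9t^2
  d/dt(3t^2) = 6t
  d/dt(-9t) = -9
  d/dt(-5) = 0
p'(t) = -6t^5 + 40t^4 - 16t^3 - 9t^2 + 6t - 9


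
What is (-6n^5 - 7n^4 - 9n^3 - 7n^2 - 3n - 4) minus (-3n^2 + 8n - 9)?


Distribute the minus sign:
  (-6n^5 - 7n^4 - 9n^3 - 7n^2 - 3n - 4)
- (-3n^2 + 8n - 9)
Negate second polynomial: 3n^2 - 8n + 9
Add: -6n^5 - 7n^4 - 9n^3 - 4n^2 - 11n + 5


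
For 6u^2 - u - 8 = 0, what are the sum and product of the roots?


For au^2+bu+c=0: sum = -b/a, product = c/a.
a=6, b=-1, c=-8
Sum = -(-1)/6 = 1/6
Product = (-8)/6 = -4/3


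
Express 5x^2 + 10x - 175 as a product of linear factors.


Roots satisfy r1 + r2 = -b/a = -2 and r1*r2 = c/a = -35.
So r1 = -7, r2 = 5.
5x^2 + 10x - 175 = 5(x - r1)(x - r2) = 5(x + 7)(x - 5)


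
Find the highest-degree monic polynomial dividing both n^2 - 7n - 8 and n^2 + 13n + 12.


Factor each:
  n^2 - 7n - 8 = (n + 1)(n - 8)
  n^2 + 13n + 12 = (n + 1)(n + 12)
Common monic factor: n + 1


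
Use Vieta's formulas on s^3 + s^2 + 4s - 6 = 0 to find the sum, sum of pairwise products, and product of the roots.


Monic cubic s^3+bs^2+cs+d=0: sum=-b, pairwise sum=c, product=-d.
b=1, c=4, d=-6
r1+r2+r3 = -1
r1r2+r1r3+r2r3 = 4
r1r2r3 = 6


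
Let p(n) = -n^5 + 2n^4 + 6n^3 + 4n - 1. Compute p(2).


Using direct substitution:
  -1 * (2)^5 = -32
  2 * (2)^4 = 32
  6 * (2)^3 = 48
  0 * (2)^2 = 0
  4 * (2)^1 = 8
  constant: -1
Sum = -32 + 32 + 48 + 0 + 8 - 1 = 55


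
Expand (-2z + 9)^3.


Expand (-2z + 9)^3 by repeated multiplication:
  (-2z + 9)^2 = 4z^2 - 36z + 81
= -8z^3 + 108z^2 - 486z + 729


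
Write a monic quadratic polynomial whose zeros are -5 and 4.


p(x) = (x + 5)(x - 4)
Expand: x^2 + x - 20


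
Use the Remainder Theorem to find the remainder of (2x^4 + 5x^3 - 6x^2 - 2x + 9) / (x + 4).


By the Remainder Theorem, the remainder equals p(-4):
  2*(-4)^4 = 512
  5*(-4)^3 = -320
  -6*(-4)^2 = -96
  -2*(-4)^1 = 8
  constant: 9
Sum: 512 - 320 - 96 + 8 + 9 = 113


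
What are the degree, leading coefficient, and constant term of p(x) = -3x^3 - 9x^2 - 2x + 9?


Highest power of x is 3, with coefficient -3. Constant term is 9.
Degree = 3, leading coefficient = -3, constant term = 9


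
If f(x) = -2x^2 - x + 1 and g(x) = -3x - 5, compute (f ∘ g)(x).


Substitute g(x) into f:
f(g(x)) = -2*(-3x - 5)^2 + (-1)*(-3x - 5) + 1
(-3x - 5)^2 = 9x^2 + 30x + 25
Expand and combine: -18x^2 - 57x - 44


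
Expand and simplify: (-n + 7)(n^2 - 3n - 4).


Distribute each term of the first polynomial:
  (-n)(n^2 - 3n - 4) = -n^3 + 3n^2 + 4n
  (7)(n^2 - 3n - 4) = 7n^2 - 21n - 28
Sum: -n^3 + 10n^2 - 17n - 28


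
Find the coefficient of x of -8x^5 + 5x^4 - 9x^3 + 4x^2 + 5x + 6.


Read off the coefficient of x: 5


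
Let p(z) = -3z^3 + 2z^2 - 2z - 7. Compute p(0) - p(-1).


p(0) = -7
p(-1) = 0
p(0) - p(-1) = -7 = -7


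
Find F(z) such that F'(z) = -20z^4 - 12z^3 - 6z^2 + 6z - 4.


Reverse power rule on each term:
  ∫ -20z^4 dz = -4z^5
  ∫ -12z^3 dz = -3z^4
  ∫ -6z^2 dz = -2z^3
  ∫ 6z dz = 3z^2
  ∫ -4 dz = -4z
F(z) = -4z^5 - 3z^4 - 2z^3 + 3z^2 - 4z + C


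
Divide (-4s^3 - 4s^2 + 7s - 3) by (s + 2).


(-4s^3 - 4s^2 + 7s - 3) / (s + 2)
Step 1: -4s^2 * (s + 2) = -4s^3 - 8s^2; subtract.
Step 2: 4s * (s + 2) = 4s^2 + 8s; subtract.
Step 3: -1 * (s + 2) = -s - 2; subtract.
Quotient: -4s^2 + 4s - 1, Remainder: -1


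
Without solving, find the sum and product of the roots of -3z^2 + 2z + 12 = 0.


For az^2+bz+c=0: sum = -b/a, product = c/a.
a=-3, b=2, c=12
Sum = -(2)/-3 = 2/3
Product = (12)/-3 = -4


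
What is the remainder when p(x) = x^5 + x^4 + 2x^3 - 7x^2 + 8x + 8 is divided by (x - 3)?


By the Remainder Theorem, the remainder equals p(3):
  1*(3)^5 = 243
  1*(3)^4 = 81
  2*(3)^3 = 54
  -7*(3)^2 = -63
  8*(3)^1 = 24
  constant: 8
Sum: 243 + 81 + 54 - 63 + 24 + 8 = 347


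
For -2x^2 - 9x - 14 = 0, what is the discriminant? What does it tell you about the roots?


D = b^2 - 4ac = (-9)^2 - 4(-2)(-14) = 81 - 112 = -31
Since D < 0: two complex conjugate roots (no real roots)


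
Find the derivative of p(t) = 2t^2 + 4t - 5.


Apply the power rule term by term:
  d/dt(2t^2) = 4t
  d/dt(4t) = 4
  d/dt(-5) = 0
p'(t) = 4t + 4


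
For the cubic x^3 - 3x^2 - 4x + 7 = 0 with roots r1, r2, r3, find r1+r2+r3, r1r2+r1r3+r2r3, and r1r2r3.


Monic cubic x^3+bx^2+cx+d=0: sum=-b, pairwise sum=c, product=-d.
b=-3, c=-4, d=7
r1+r2+r3 = 3
r1r2+r1r3+r2r3 = -4
r1r2r3 = -7


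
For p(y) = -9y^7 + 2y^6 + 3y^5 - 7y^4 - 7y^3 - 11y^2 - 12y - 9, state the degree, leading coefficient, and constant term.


Highest power of y is 7, with coefficient -9. Constant term is -9.
Degree = 7, leading coefficient = -9, constant term = -9


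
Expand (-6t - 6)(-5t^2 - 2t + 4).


Distribute each term of the first polynomial:
  (-6t)(-5t^2 - 2t + 4) = 30t^3 + 12t^2 - 24t
  (-6)(-5t^2 - 2t + 4) = 30t^2 + 12t - 24
Sum: 30t^3 + 42t^2 - 12t - 24


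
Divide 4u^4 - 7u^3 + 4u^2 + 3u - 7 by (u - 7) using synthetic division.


Synthetic division with c = 7. Coefficients: 4, -7, 4, 3, -7
Bring down 4.
  4 * 7 = 28; 28 - 7 = 21
  21 * 7 = 147; 147 + 4 = 151
  151 * 7 = 1057; 1057 + 3 = 1060
  1060 * 7 = 7420; 7420 - 7 = 7413
Quotient: 4u^3 + 21u^2 + 151u + 1060, Remainder: 7413


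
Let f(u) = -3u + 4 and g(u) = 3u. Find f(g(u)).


Substitute g(u) into f:
f(g(u)) = -3*(3u) + 4
Expand and combine: -9u + 4


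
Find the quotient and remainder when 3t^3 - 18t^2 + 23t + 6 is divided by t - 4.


(3t^3 - 18t^2 + 23t + 6) / (t - 4)
Step 1: 3t^2 * (t - 4) = 3t^3 - 12t^2; subtract.
Step 2: -6t * (t - 4) = -6t^2 + 24t; subtract.
Step 3: -1 * (t - 4) = -t + 4; subtract.
Quotient: 3t^2 - 6t - 1, Remainder: 2


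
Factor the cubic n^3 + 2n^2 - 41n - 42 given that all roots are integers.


Try integer roots (divisors of -42). n=-7: p(-7)=0.
Divide out (n + 7): quotient is n^2 - 5n - 6.
Factor the quadratic: (n - 6)(n + 1)
Result: (n + 7)(n - 6)(n + 1)


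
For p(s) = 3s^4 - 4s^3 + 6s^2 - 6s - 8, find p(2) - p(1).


p(2) = 20
p(1) = -9
p(2) - p(1) = 20 + 9 = 29


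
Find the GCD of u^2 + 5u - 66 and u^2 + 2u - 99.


Factor each:
  u^2 + 5u - 66 = (u + 11)(u - 6)
  u^2 + 2u - 99 = (u + 11)(u - 9)
Common monic factor: u + 11


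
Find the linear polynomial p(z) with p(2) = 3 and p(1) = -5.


p(z) = mz + b. Using p(2)=3, p(1)=-5:
m = (3 + 5)/(2 - 1) = 8/1 = 8
b = 3 - m*(2) = 3 - 16 = -13
p(z) = 8z - 13


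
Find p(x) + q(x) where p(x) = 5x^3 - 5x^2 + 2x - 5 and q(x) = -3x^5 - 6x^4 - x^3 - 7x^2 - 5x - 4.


Align terms by degree and add:
  5x^3 - 5x^2 + 2x - 5
  -3x^5 - 6x^4 - x^3 - 7x^2 - 5x - 4
= -3x^5 - 6x^4 + 4x^3 - 12x^2 - 3x - 9


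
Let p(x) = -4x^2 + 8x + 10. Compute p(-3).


Using direct substitution:
  -4 * (-3)^2 = -36
  8 * (-3)^1 = -24
  constant: 10
Sum = -36 - 24 + 10 = -50


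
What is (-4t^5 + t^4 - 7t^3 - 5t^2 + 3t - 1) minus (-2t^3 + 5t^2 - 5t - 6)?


Distribute the minus sign:
  (-4t^5 + t^4 - 7t^3 - 5t^2 + 3t - 1)
- (-2t^3 + 5t^2 - 5t - 6)
Negate second polynomial: 2t^3 - 5t^2 + 5t + 6
Add: -4t^5 + t^4 - 5t^3 - 10t^2 + 8t + 5


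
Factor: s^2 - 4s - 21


Roots satisfy r1 + r2 = -b/a = 4 and r1*r2 = c/a = -21.
So r1 = 7, r2 = -3.
s^2 - 4s - 21 = (s - r1)(s - r2) = (s - 7)(s + 3)


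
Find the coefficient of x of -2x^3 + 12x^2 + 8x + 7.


Read off the coefficient of x: 8


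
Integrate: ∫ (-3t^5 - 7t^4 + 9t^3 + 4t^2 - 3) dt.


Reverse power rule on each term:
  ∫ -3t^5 dt = -(1/2)t^6
  ∫ -7t^4 dt = -(7/5)t^5
  ∫ 9t^3 dt = (9/4)t^4
  ∫ 4t^2 dt = (4/3)t^3
  ∫ -3 dt = -3t
F(t) = -(1/2)t^6 - (7/5)t^5 + (9/4)t^4 + (4/3)t^3 - 3t + C


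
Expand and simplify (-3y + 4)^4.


Expand (-3y + 4)^4 by repeated multiplication:
  (-3y + 4)^2 = 9y^2 - 24y + 16
  (-3y + 4)^3 = -27y^3 + 108y^2 - 144y + 64
= 81y^4 - 432y^3 + 864y^2 - 768y + 256


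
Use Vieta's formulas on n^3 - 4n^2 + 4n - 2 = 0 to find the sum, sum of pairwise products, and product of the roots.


Monic cubic n^3+bn^2+cn+d=0: sum=-b, pairwise sum=c, product=-d.
b=-4, c=4, d=-2
r1+r2+r3 = 4
r1r2+r1r3+r2r3 = 4
r1r2r3 = 2


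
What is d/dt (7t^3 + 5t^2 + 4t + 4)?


Apply the power rule term by term:
  d/dt(7t^3) = 21t^2
  d/dt(5t^2) = 10t
  d/dt(4t) = 4
  d/dt(4) = 0
p'(t) = 21t^2 + 10t + 4


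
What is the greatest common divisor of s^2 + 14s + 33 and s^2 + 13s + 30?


Factor each:
  s^2 + 14s + 33 = (s + 3)(s + 11)
  s^2 + 13s + 30 = (s + 3)(s + 10)
Common monic factor: s + 3


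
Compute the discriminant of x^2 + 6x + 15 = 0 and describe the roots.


D = b^2 - 4ac = (6)^2 - 4(1)(15) = 36 - 60 = -24
Since D < 0: two complex conjugate roots (no real roots)


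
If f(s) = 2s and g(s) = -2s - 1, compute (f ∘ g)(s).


Substitute g(s) into f:
f(g(s)) = 2*(-2s - 1)
Expand and combine: -4s - 2


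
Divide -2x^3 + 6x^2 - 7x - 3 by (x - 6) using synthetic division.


Synthetic division with c = 6. Coefficients: -2, 6, -7, -3
Bring down -2.
  -2 * 6 = -12; -12 + 6 = -6
  -6 * 6 = -36; -36 - 7 = -43
  -43 * 6 = -258; -258 - 3 = -261
Quotient: -2x^2 - 6x - 43, Remainder: -261


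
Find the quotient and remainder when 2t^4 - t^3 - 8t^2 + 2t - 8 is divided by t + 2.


(2t^4 - t^3 - 8t^2 + 2t - 8) / (t + 2)
Step 1: 2t^3 * (t + 2) = 2t^4 + 4t^3; subtract.
Step 2: -5t^2 * (t + 2) = -5t^3 - 10t^2; subtract.
Step 3: 2t * (t + 2) = 2t^2 + 4t; subtract.
Step 4: -2 * (t + 2) = -2t - 4; subtract.
Quotient: 2t^3 - 5t^2 + 2t - 2, Remainder: -4


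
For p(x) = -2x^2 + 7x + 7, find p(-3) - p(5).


p(-3) = -32
p(5) = -8
p(-3) - p(5) = -32 + 8 = -24


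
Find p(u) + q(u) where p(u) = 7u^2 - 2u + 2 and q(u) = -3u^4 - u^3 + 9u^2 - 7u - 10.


Align terms by degree and add:
  7u^2 - 2u + 2
  -3u^4 - u^3 + 9u^2 - 7u - 10
= -3u^4 - u^3 + 16u^2 - 9u - 8


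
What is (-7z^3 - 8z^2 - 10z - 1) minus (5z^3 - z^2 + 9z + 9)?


Distribute the minus sign:
  (-7z^3 - 8z^2 - 10z - 1)
- (5z^3 - z^2 + 9z + 9)
Negate second polynomial: -5z^3 + z^2 - 9z - 9
Add: -12z^3 - 7z^2 - 19z - 10


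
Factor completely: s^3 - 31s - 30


Try integer roots (divisors of -30). s=-1: p(-1)=0.
Divide out (s + 1): quotient is s^2 - s - 30.
Factor the quadratic: (s + 5)(s - 6)
Result: (s + 1)(s + 5)(s - 6)


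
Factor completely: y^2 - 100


Roots satisfy r1 + r2 = -b/a = 0 and r1*r2 = c/a = -100.
So r1 = -10, r2 = 10.
y^2 - 100 = (y - r1)(y - r2) = (y + 10)(y - 10)


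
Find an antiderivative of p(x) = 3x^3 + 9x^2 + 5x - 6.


Reverse power rule on each term:
  ∫ 3x^3 dx = (3/4)x^4
  ∫ 9x^2 dx = 3x^3
  ∫ 5x dx = (5/2)x^2
  ∫ -6 dx = -6x
F(x) = (3/4)x^4 + 3x^3 + (5/2)x^2 - 6x + C


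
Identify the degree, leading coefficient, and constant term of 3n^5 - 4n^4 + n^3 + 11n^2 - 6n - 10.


Highest power of n is 5, with coefficient 3. Constant term is -10.
Degree = 5, leading coefficient = 3, constant term = -10


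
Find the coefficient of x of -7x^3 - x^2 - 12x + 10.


Read off the coefficient of x: -12


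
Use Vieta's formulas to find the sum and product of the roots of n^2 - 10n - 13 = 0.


For an^2+bn+c=0: sum = -b/a, product = c/a.
a=1, b=-10, c=-13
Sum = -(-10)/1 = 10
Product = (-13)/1 = -13


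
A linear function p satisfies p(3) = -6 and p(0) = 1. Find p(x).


p(x) = mx + b. Using p(3)=-6, p(0)=1:
m = (-6 - 1)/(3) = -7/3 = -7/3
b = -6 - m*(3) = -6 + 7 = 1
p(x) = -(7/3)x + 1


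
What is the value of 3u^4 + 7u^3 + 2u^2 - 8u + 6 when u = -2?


Using direct substitution:
  3 * (-2)^4 = 48
  7 * (-2)^3 = -56
  2 * (-2)^2 = 8
  -8 * (-2)^1 = 16
  constant: 6
Sum = 48 - 56 + 8 + 16 + 6 = 22


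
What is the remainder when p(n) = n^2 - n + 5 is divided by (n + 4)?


By the Remainder Theorem, the remainder equals p(-4):
  1*(-4)^2 = 16
  -1*(-4)^1 = 4
  constant: 5
Sum: 16 + 4 + 5 = 25


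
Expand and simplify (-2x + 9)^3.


Expand (-2x + 9)^3 by repeated multiplication:
  (-2x + 9)^2 = 4x^2 - 36x + 81
= -8x^3 + 108x^2 - 486x + 729


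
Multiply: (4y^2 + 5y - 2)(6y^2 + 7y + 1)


Distribute each term of the first polynomial:
  (4y^2)(6y^2 + 7y + 1) = 24y^4 + 28y^3 + 4y^2
  (5y)(6y^2 + 7y + 1) = 30y^3 + 35y^2 + 5y
  (-2)(6y^2 + 7y + 1) = -12y^2 - 14y - 2
Sum: 24y^4 + 58y^3 + 27y^2 - 9y - 2


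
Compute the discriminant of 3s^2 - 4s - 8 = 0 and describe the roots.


D = b^2 - 4ac = (-4)^2 - 4(3)(-8) = 16 + 96 = 112
Since D > 0: two distinct irrational roots


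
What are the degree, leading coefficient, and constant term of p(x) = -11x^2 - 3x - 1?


Highest power of x is 2, with coefficient -11. Constant term is -1.
Degree = 2, leading coefficient = -11, constant term = -1


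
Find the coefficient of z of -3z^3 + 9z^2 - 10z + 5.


Read off the coefficient of z: -10


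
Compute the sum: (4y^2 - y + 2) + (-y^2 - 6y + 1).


Align terms by degree and add:
  4y^2 - y + 2
  -y^2 - 6y + 1
= 3y^2 - 7y + 3


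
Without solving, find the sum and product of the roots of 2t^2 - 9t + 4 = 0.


For at^2+bt+c=0: sum = -b/a, product = c/a.
a=2, b=-9, c=4
Sum = -(-9)/2 = 9/2
Product = (4)/2 = 2


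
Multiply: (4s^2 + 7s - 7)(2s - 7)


Distribute each term of the first polynomial:
  (4s^2)(2s - 7) = 8s^3 - 28s^2
  (7s)(2s - 7) = 14s^2 - 49s
  (-7)(2s - 7) = -14s + 49
Sum: 8s^3 - 14s^2 - 63s + 49


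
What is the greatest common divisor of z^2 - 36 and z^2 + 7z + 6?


Factor each:
  z^2 - 36 = (z + 6)(z - 6)
  z^2 + 7z + 6 = (z + 6)(z + 1)
Common monic factor: z + 6


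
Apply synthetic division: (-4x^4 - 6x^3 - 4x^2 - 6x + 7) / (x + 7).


Synthetic division with c = -7. Coefficients: -4, -6, -4, -6, 7
Bring down -4.
  -4 * -7 = 28; 28 - 6 = 22
  22 * -7 = -154; -154 - 4 = -158
  -158 * -7 = 1106; 1106 - 6 = 1100
  1100 * -7 = -7700; -7700 + 7 = -7693
Quotient: -4x^3 + 22x^2 - 158x + 1100, Remainder: -7693


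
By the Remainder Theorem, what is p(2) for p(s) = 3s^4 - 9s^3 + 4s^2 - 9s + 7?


By the Remainder Theorem, the remainder equals p(2):
  3*(2)^4 = 48
  -9*(2)^3 = -72
  4*(2)^2 = 16
  -9*(2)^1 = -18
  constant: 7
Sum: 48 - 72 + 16 - 18 + 7 = -19


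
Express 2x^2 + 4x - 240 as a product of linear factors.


Roots satisfy r1 + r2 = -b/a = -2 and r1*r2 = c/a = -120.
So r1 = -12, r2 = 10.
2x^2 + 4x - 240 = 2(x - r1)(x - r2) = 2(x + 12)(x - 10)


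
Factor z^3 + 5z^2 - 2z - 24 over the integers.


Try integer roots (divisors of -24). z=-4: p(-4)=0.
Divide out (z + 4): quotient is z^2 + z - 6.
Factor the quadratic: (z + 3)(z - 2)
Result: (z + 4)(z + 3)(z - 2)


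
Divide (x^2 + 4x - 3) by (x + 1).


(x^2 + 4x - 3) / (x + 1)
Step 1: x * (x + 1) = x^2 + x; subtract.
Step 2: 3 * (x + 1) = 3x + 3; subtract.
Quotient: x + 3, Remainder: -6


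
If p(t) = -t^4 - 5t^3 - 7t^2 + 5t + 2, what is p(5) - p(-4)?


p(5) = -1398
p(-4) = -66
p(5) - p(-4) = -1398 + 66 = -1332


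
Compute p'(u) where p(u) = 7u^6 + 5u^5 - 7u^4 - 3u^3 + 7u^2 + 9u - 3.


Apply the power rule term by term:
  d/du(7u^6) = 42u^5
  d/du(5u^5) = 25u^4
  d/du(-7u^4) = -28u^3
  d/du(-3u^3) = -9u^2
  d/du(7u^2) = 14u
  d/du(9u) = 9
  d/du(-3) = 0
p'(u) = 42u^5 + 25u^4 - 28u^3 - 9u^2 + 14u + 9


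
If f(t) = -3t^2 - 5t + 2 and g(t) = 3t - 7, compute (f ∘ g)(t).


Substitute g(t) into f:
f(g(t)) = -3*(3t - 7)^2 + (-5)*(3t - 7) + 2
(3t - 7)^2 = 9t^2 - 42t + 49
Expand and combine: -27t^2 + 111t - 110
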